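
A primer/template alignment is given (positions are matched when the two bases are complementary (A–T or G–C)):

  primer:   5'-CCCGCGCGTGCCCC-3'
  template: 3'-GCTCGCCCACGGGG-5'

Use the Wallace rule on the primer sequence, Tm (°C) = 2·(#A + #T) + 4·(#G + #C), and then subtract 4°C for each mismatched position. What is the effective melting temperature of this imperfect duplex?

42°C

Primer base counts: A=0, T=1, G=4, C=9 → A+T=1, G+C=13
Perfect-match Tm = 2(1) + 4(13) = 2 + 52 = 54°C
Mismatches (positions where the bases are not complementary): 3 (at positions 2, 3, 7)
Effective Tm = 54 − 3×4 = 54 − 12 = 42°C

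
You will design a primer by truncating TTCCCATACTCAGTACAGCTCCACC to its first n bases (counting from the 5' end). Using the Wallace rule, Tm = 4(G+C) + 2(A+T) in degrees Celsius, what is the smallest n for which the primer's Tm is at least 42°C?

First 14 bases: TTCCCATACTCAGT → Tm = 40°C (< 42°C)
First 15 bases: TTCCCATACTCAGTA → Tm = 42°C (≥ 42°C)
Since every base adds ≥2°C, Tm only increases with n, so the threshold is first crossed at n = 15.

n = 15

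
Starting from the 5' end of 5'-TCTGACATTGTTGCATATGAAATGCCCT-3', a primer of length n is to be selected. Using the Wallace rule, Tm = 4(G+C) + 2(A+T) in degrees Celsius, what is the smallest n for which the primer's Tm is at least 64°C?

First 23 bases: TCTGACATTGTTGCATATGAAAT → Tm = 60°C (< 64°C)
First 24 bases: TCTGACATTGTTGCATATGAAATG → Tm = 64°C (≥ 64°C)
Each additional base adds 2°C (A/T) or 4°C (G/C), so Tm is non-decreasing in n; n = 24 is the first length to reach 64°C.

n = 24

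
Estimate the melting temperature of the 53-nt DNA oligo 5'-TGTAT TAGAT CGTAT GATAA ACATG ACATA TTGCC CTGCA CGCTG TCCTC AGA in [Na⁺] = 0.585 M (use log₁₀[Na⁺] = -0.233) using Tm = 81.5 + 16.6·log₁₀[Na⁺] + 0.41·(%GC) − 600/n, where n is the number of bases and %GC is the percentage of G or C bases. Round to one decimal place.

83.3°C

Length n = 53. Scanning the sequence gives A=15, T=16, C=12, G=10.
G+C = 22, so %GC = 22/53 × 100 = 41.509%
Salt term: 16.6 × (-0.233) = -3.868
GC term: 0.41 × 41.509 = 17.019; length term: −600/53 = −11.321
Tm = 81.5 + (-3.868) + 17.019 − 11.321 = 83.33 → 83.3°C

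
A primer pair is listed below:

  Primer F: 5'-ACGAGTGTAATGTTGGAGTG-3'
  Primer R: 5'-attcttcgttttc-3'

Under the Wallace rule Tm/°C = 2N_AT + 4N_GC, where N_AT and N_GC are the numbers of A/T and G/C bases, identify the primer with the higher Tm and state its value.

Primer F, 58°C

Primer F: A+T=11, G+C=9 → Tm = 2(11)+4(9) = 58°C
Primer R: A+T=9, G+C=4 → Tm = 2(9)+4(4) = 34°C
58°C vs 34°C → primer F is higher.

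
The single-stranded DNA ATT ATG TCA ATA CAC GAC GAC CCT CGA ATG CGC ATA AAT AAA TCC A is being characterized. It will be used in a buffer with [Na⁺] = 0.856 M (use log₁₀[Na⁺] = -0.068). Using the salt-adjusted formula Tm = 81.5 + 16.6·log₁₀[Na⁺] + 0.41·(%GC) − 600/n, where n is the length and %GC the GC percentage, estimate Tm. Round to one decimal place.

83.4°C

Length n = 46. G=6, T=10, A=18, C=12
G+C = 18, so %GC = 18/46 × 100 = 39.13%
Salt term: 16.6 × (-0.068) = -1.129
GC term: 0.41 × 39.13 = 16.043; length term: −600/46 = −13.043
Tm = 81.5 + (-1.129) + 16.043 − 13.043 = 83.371 → 83.4°C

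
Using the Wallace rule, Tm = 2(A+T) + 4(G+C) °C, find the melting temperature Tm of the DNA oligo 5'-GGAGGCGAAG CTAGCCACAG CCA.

Scanning the sequence gives C=7, G=8, T=1, A=7.
So N_AT = 8 and N_GC = 15.
Tm = 4·15 + 2·8 = 60 + 16 = 76°C

76°C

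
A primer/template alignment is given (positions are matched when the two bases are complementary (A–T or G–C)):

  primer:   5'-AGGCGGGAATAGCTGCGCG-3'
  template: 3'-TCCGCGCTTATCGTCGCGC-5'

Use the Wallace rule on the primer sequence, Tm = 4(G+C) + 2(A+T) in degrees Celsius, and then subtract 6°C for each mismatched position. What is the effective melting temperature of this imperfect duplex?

52°C

Primer base counts: A=4, T=2, G=9, C=4 → A+T=6, G+C=13
Perfect-match Tm = 2(6) + 4(13) = 12 + 52 = 64°C
Mismatches (positions where the bases are not complementary): 2 (at positions 6, 14)
Effective Tm = 64 − 2×6 = 64 − 12 = 52°C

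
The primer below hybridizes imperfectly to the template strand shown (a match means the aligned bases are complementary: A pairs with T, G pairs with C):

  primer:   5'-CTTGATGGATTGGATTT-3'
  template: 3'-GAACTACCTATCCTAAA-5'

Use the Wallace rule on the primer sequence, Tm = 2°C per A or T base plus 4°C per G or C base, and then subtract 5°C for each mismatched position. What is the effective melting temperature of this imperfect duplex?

41°C

Primer base counts: A=3, T=8, G=5, C=1 → A+T=11, G+C=6
Perfect-match Tm = 2(11) + 4(6) = 22 + 24 = 46°C
Mismatches (positions where the bases are not complementary): 1 (at position 11)
Effective Tm = 46 − 1×5 = 46 − 5 = 41°C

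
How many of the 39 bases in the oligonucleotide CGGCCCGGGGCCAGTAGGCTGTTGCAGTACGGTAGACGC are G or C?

27

Base counts: G=16, C=11, A=6, T=6
Total G or C: 16 + 11 = 27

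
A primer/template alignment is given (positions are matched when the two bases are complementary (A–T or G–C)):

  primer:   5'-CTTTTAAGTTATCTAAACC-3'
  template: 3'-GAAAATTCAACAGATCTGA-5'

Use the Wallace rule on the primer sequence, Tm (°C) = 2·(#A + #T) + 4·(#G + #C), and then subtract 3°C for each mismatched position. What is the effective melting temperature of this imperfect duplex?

39°C

Primer base counts: A=6, T=8, G=1, C=4 → A+T=14, G+C=5
Perfect-match Tm = 2(14) + 4(5) = 28 + 20 = 48°C
Mismatches (positions where the bases are not complementary): 3 (at positions 11, 16, 19)
Effective Tm = 48 − 3×3 = 48 − 9 = 39°C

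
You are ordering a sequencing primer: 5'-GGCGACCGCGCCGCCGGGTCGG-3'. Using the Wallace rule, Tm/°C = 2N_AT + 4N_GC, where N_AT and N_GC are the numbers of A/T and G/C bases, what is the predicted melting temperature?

Base counts: C=9, A=1, G=11, T=1
So N_AT = 2 and N_GC = 20.
Tm = 4·20 + 2·2 = 80 + 4 = 84°C

84°C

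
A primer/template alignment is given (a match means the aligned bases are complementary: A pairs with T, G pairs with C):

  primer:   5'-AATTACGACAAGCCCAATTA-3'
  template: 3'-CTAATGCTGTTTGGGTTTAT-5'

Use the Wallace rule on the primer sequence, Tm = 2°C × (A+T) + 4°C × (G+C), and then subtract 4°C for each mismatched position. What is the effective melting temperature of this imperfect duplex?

42°C

Primer base counts: A=9, T=4, G=2, C=5 → A+T=13, G+C=7
Perfect-match Tm = 2(13) + 4(7) = 26 + 28 = 54°C
Mismatches (positions where the bases are not complementary): 3 (at positions 1, 12, 18)
Effective Tm = 54 − 3×4 = 54 − 12 = 42°C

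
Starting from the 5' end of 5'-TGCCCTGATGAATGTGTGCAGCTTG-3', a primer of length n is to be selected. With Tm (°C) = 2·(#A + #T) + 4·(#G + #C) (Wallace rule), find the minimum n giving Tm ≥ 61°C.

n = 21

First 20 bases: TGCCCTGATGAATGTGTGCA → Tm = 60°C (< 61°C)
First 21 bases: TGCCCTGATGAATGTGTGCAG → Tm = 64°C (≥ 61°C)
Each additional base adds 2°C (A/T) or 4°C (G/C), so Tm is non-decreasing in n; n = 21 is the first length to reach 61°C.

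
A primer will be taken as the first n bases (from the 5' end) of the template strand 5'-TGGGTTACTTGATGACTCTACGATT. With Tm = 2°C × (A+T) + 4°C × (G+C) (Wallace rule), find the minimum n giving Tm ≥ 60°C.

n = 21

First 20 bases: TGGGTTACTTGATGACTCTA → Tm = 56°C (< 60°C)
First 21 bases: TGGGTTACTTGATGACTCTAC → Tm = 60°C (≥ 60°C)
Since every base adds ≥2°C, Tm only increases with n, so the threshold is first crossed at n = 21.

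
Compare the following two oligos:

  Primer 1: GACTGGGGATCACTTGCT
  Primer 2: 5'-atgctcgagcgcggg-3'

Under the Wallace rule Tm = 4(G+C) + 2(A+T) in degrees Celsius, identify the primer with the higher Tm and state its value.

Primer 1: A+T=8, G+C=10 → Tm = 2(8)+4(10) = 56°C
Primer 2: A+T=4, G+C=11 → Tm = 2(4)+4(11) = 52°C
56°C vs 52°C → primer 1 is higher.

Primer 1, 56°C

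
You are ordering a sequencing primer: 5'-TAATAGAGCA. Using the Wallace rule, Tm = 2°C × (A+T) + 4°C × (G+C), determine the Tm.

Counting bases: C=1, A=5, G=2, T=2
A+T = 7, G+C = 3
Tm = 2×7 + 4×3 = 26°C

26°C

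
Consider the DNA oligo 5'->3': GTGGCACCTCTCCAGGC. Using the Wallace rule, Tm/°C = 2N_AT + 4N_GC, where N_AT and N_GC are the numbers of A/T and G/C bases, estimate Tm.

Scanning the sequence gives C=7, A=2, G=5, T=3.
So N_AT = 5 and N_GC = 12.
Tm = 4·12 + 2·5 = 48 + 10 = 58°C

58°C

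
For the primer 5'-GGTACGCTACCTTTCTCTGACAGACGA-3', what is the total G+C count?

Base counts: T=7, G=6, C=8, A=6
Total G or C: 6 + 8 = 14

14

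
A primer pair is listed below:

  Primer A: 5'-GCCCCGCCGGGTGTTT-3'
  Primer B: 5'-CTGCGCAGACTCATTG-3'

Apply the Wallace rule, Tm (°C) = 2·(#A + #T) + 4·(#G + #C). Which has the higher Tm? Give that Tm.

Primer A, 56°C

Primer A: A+T=4, G+C=12 → Tm = 2(4)+4(12) = 56°C
Primer B: A+T=7, G+C=9 → Tm = 2(7)+4(9) = 50°C
56°C vs 50°C → primer A is higher.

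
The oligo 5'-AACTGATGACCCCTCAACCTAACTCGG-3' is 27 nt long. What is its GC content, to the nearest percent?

52%

Scanning the sequence gives T=5, G=4, A=8, C=10.
G+C = 4 + 10 = 14 out of 27 bases
%GC = 14/27 × 100 = 51.85% ≈ 52%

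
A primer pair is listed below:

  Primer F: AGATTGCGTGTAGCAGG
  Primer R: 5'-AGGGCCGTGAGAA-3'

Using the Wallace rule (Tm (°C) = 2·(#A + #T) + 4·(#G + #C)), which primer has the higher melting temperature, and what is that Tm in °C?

Primer F, 52°C

Primer F: A+T=8, G+C=9 → Tm = 2(8)+4(9) = 52°C
Primer R: A+T=5, G+C=8 → Tm = 2(5)+4(8) = 42°C
52°C vs 42°C → primer F is higher.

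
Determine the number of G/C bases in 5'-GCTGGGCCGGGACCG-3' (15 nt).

Scanning the sequence gives C=5, T=1, G=8, A=1.
Total G or C: 8 + 5 = 13

13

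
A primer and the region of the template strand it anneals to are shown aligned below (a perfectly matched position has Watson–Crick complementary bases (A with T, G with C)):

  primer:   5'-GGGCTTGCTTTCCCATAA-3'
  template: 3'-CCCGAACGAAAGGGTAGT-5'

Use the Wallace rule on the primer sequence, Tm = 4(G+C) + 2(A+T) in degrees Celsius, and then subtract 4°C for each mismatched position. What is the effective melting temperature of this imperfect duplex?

Primer base counts: A=3, T=6, G=4, C=5 → A+T=9, G+C=9
Perfect-match Tm = 2(9) + 4(9) = 18 + 36 = 54°C
Mismatches (positions where the bases are not complementary): 1 (at position 17)
Effective Tm = 54 − 1×4 = 54 − 4 = 50°C

50°C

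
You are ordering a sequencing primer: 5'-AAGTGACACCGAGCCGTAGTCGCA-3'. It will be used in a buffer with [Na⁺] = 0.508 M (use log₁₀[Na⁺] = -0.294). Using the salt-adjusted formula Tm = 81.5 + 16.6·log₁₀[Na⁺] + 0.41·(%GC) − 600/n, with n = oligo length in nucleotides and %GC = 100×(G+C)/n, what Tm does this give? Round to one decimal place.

75.5°C

Length n = 24. Counting bases: A=7, G=7, C=7, T=3
G+C = 14, so %GC = 14/24 × 100 = 58.333%
Salt term: 16.6 × (-0.294) = -4.88
GC term: 0.41 × 58.333 = 23.917; length term: −600/24 = −25
Tm = 81.5 + (-4.88) + 23.917 − 25 = 75.537 → 75.5°C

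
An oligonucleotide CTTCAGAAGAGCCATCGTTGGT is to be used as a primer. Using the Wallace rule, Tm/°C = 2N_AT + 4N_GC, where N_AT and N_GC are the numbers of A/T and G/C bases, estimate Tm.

Counting bases: A=5, C=5, T=6, G=6
A+T = 11, G+C = 11
Tm = 2×11 + 4×11 = 66°C

66°C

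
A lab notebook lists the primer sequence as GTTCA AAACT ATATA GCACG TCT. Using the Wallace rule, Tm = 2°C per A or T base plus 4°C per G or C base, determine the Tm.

62°C

T=7, A=8, G=3, C=5
AT pairs contribute 15, GC pairs contribute 8.
Tm = 2(15) + 4(8) = 30 + 32 = 62°C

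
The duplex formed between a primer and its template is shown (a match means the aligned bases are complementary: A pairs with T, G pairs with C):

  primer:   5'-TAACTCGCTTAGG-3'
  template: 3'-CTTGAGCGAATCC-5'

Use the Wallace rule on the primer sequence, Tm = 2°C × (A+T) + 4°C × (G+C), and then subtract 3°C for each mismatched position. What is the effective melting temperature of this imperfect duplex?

Primer base counts: A=3, T=4, G=3, C=3 → A+T=7, G+C=6
Perfect-match Tm = 2(7) + 4(6) = 14 + 24 = 38°C
Mismatches (positions where the bases are not complementary): 1 (at position 1)
Effective Tm = 38 − 1×3 = 38 − 3 = 35°C

35°C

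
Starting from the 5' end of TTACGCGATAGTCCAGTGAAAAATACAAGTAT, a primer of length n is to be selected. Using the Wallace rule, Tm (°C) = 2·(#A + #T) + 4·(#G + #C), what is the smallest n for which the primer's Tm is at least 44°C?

n = 15

First 14 bases: TTACGCGATAGTCC → Tm = 42°C (< 44°C)
First 15 bases: TTACGCGATAGTCCA → Tm = 44°C (≥ 44°C)
Since every base adds ≥2°C, Tm only increases with n, so the threshold is first crossed at n = 15.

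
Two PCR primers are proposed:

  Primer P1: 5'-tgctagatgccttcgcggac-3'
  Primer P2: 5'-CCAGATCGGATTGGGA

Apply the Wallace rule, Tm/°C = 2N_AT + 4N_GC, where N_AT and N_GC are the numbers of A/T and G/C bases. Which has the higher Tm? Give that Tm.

Primer P1, 64°C

Primer P1: A+T=8, G+C=12 → Tm = 2(8)+4(12) = 64°C
Primer P2: A+T=7, G+C=9 → Tm = 2(7)+4(9) = 50°C
64°C vs 50°C → primer P1 is higher.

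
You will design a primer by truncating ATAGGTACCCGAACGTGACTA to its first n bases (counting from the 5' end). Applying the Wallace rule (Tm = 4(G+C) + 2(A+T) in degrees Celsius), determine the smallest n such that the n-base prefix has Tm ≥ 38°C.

n = 13

First 12 bases: ATAGGTACCCGA → Tm = 36°C (< 38°C)
First 13 bases: ATAGGTACCCGAA → Tm = 38°C (≥ 38°C)
Each additional base adds 2°C (A/T) or 4°C (G/C), so Tm is non-decreasing in n; n = 13 is the first length to reach 38°C.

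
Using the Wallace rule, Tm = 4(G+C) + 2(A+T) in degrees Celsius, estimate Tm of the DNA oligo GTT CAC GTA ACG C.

40°C

Base counts: A=3, T=3, G=3, C=4
So N_AT = 6 and N_GC = 7.
Tm = 2(6) + 4(7) = 12 + 28 = 40°C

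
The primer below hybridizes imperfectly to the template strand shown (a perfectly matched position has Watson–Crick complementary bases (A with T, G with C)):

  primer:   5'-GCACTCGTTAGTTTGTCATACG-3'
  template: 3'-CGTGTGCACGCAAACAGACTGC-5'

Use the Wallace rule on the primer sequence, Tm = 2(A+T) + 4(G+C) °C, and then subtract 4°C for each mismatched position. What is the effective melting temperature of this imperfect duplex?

Primer base counts: A=4, T=8, G=5, C=5 → A+T=12, G+C=10
Perfect-match Tm = 2(12) + 4(10) = 24 + 40 = 64°C
Mismatches (positions where the bases are not complementary): 5 (at positions 5, 9, 10, 18, 19)
Effective Tm = 64 − 5×4 = 64 − 20 = 44°C

44°C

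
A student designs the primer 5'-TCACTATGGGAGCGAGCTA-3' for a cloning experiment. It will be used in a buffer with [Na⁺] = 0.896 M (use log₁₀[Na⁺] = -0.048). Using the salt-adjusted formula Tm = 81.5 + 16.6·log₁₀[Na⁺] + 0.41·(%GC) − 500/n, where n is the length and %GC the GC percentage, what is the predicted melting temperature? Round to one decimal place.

76.0°C

Length n = 19. A=5, T=4, C=4, G=6
G+C = 10, so %GC = 10/19 × 100 = 52.632%
Salt term: 16.6 × (-0.048) = -0.797
GC term: 0.41 × 52.632 = 21.579; length term: −500/19 = −26.316
Tm = 81.5 + (-0.797) + 21.579 − 26.316 = 75.966 → 76.0°C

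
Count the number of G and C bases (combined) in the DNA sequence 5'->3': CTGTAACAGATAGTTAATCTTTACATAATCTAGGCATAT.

C=6, G=5, T=14, A=14
Total G or C: 5 + 6 = 11

11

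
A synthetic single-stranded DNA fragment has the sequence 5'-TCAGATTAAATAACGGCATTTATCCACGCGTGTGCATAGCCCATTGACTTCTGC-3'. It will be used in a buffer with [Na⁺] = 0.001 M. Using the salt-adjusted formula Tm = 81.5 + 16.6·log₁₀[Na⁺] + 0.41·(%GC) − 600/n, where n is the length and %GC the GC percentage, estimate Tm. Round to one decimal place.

38.8°C

Length n = 54. Counting bases: A=14, C=14, G=10, T=16
G+C = 24, so %GC = 24/54 × 100 = 44.444%
Salt term: 16.6 × (-3) = -49.8
GC term: 0.41 × 44.444 = 18.222; length term: −600/54 = −11.111
Tm = 81.5 + (-49.8) + 18.222 − 11.111 = 38.811 → 38.8°C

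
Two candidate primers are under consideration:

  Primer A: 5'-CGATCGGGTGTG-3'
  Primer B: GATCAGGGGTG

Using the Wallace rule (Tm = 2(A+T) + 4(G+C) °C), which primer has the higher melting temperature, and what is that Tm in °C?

Primer A: A+T=4, G+C=8 → Tm = 2(4)+4(8) = 40°C
Primer B: A+T=4, G+C=7 → Tm = 2(4)+4(7) = 36°C
40°C vs 36°C → primer A is higher.

Primer A, 40°C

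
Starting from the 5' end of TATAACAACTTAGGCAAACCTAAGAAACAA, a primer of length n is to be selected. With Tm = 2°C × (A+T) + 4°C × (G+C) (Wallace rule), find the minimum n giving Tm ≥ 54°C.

First 19 bases: TATAACAACTTAGGCAAAC → Tm = 50°C (< 54°C)
First 20 bases: TATAACAACTTAGGCAAACC → Tm = 54°C (≥ 54°C)
Each additional base adds 2°C (A/T) or 4°C (G/C), so Tm is non-decreasing in n; n = 20 is the first length to reach 54°C.

n = 20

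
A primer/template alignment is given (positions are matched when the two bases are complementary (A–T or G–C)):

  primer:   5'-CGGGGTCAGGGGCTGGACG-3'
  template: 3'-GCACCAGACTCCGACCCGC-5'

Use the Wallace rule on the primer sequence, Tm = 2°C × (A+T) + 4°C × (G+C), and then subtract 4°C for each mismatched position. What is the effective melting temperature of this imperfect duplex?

52°C

Primer base counts: A=2, T=2, G=11, C=4 → A+T=4, G+C=15
Perfect-match Tm = 2(4) + 4(15) = 8 + 60 = 68°C
Mismatches (positions where the bases are not complementary): 4 (at positions 3, 8, 10, 17)
Effective Tm = 68 − 4×4 = 68 − 16 = 52°C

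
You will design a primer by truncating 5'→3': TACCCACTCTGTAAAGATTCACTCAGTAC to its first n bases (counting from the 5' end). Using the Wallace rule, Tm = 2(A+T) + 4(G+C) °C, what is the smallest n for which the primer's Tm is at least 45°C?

n = 16

First 15 bases: TACCCACTCTGTAAA → Tm = 42°C (< 45°C)
First 16 bases: TACCCACTCTGTAAAG → Tm = 46°C (≥ 45°C)
Since every base adds ≥2°C, Tm only increases with n, so the threshold is first crossed at n = 16.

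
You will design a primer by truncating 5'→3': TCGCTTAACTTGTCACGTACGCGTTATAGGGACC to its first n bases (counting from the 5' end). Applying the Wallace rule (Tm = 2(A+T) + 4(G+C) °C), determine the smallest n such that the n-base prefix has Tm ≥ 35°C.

First 12 bases: TCGCTTAACTTG → Tm = 34°C (< 35°C)
First 13 bases: TCGCTTAACTTGT → Tm = 36°C (≥ 35°C)
Each additional base adds 2°C (A/T) or 4°C (G/C), so Tm is non-decreasing in n; n = 13 is the first length to reach 35°C.

n = 13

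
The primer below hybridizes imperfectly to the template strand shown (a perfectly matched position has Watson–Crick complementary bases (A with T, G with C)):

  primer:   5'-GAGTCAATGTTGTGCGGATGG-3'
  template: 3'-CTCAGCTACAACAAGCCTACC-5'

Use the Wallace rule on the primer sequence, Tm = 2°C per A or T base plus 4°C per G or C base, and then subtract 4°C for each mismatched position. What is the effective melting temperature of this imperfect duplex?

Primer base counts: A=4, T=6, G=9, C=2 → A+T=10, G+C=11
Perfect-match Tm = 2(10) + 4(11) = 20 + 44 = 64°C
Mismatches (positions where the bases are not complementary): 2 (at positions 6, 14)
Effective Tm = 64 − 2×4 = 64 − 8 = 56°C

56°C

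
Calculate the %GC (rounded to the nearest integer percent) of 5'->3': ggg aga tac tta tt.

G=4, C=1, T=5, A=4
G+C = 4 + 1 = 5 out of 14 bases
%GC = 5/14 × 100 = 35.71% ≈ 36%

36%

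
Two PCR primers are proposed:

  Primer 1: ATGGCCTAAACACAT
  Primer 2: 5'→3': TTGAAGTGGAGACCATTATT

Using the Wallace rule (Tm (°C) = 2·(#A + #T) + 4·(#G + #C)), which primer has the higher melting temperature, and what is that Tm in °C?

Primer 2, 54°C

Primer 1: A+T=9, G+C=6 → Tm = 2(9)+4(6) = 42°C
Primer 2: A+T=13, G+C=7 → Tm = 2(13)+4(7) = 54°C
42°C vs 54°C → primer 2 is higher.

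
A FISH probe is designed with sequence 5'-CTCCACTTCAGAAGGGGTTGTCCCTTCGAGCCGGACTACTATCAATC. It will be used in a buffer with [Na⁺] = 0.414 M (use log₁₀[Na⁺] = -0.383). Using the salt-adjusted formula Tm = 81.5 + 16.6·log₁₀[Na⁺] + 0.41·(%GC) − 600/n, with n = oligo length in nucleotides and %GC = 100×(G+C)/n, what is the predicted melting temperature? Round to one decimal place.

Length n = 47. Base counts: A=10, G=10, T=12, C=15
G+C = 25, so %GC = 25/47 × 100 = 53.191%
Salt term: 16.6 × (-0.383) = -6.358
GC term: 0.41 × 53.191 = 21.808; length term: −600/47 = −12.766
Tm = 81.5 + (-6.358) + 21.808 − 12.766 = 84.184 → 84.2°C

84.2°C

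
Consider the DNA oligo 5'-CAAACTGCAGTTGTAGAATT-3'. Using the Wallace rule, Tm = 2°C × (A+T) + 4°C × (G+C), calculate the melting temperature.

Base counts: A=7, G=4, C=3, T=6
AT pairs contribute 13, GC pairs contribute 7.
Tm = 2×13 + 4×7 = 54°C

54°C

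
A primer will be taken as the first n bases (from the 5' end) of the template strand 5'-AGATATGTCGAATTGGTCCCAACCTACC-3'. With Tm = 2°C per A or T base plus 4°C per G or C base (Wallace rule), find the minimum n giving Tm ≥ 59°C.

First 20 bases: AGATATGTCGAATTGGTCCC → Tm = 58°C (< 59°C)
First 21 bases: AGATATGTCGAATTGGTCCCA → Tm = 60°C (≥ 59°C)
Since every base adds ≥2°C, Tm only increases with n, so the threshold is first crossed at n = 21.

n = 21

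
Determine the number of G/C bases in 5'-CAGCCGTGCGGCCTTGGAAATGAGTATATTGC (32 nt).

17

Counting bases: A=7, C=7, T=8, G=10
G+C = 10 + 7 = 17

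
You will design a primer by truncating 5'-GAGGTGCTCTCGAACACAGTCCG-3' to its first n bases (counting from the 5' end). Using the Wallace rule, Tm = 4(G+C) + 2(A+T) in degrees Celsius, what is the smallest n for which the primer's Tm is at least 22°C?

n = 7

First 6 bases: GAGGTG → Tm = 20°C (< 22°C)
First 7 bases: GAGGTGC → Tm = 24°C (≥ 22°C)
Since every base adds ≥2°C, Tm only increases with n, so the threshold is first crossed at n = 7.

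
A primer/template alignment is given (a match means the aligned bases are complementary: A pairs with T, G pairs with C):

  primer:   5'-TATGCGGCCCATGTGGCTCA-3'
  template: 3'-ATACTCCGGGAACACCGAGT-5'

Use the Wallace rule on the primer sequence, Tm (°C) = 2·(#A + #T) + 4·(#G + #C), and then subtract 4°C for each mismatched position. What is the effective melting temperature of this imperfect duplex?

Primer base counts: A=3, T=5, G=6, C=6 → A+T=8, G+C=12
Perfect-match Tm = 2(8) + 4(12) = 16 + 48 = 64°C
Mismatches (positions where the bases are not complementary): 2 (at positions 5, 11)
Effective Tm = 64 − 2×4 = 64 − 8 = 56°C

56°C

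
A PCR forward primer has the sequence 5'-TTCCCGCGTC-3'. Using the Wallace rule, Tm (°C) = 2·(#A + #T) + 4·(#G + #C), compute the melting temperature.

34°C

Counting bases: G=2, C=5, A=0, T=3
So N_AT = 3 and N_GC = 7.
Tm = 2×3 + 4×7 = 34°C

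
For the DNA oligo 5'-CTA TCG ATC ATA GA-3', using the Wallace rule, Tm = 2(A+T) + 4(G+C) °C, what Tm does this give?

G=2, A=5, T=4, C=3
A+T = 9, G+C = 5
Tm = 2×9 + 4×5 = 38°C

38°C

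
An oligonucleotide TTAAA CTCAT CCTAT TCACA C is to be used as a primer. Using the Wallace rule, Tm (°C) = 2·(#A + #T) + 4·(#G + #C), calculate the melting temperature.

56°C

Scanning the sequence gives C=7, T=7, G=0, A=7.
So N_AT = 14 and N_GC = 7.
Tm = 4·7 + 2·14 = 28 + 28 = 56°C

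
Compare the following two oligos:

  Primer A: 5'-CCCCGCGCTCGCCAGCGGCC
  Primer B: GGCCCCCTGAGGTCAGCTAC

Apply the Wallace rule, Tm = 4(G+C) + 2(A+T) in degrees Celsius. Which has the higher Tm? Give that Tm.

Primer A, 76°C

Primer A: A+T=2, G+C=18 → Tm = 2(2)+4(18) = 76°C
Primer B: A+T=6, G+C=14 → Tm = 2(6)+4(14) = 68°C
76°C vs 68°C → primer A is higher.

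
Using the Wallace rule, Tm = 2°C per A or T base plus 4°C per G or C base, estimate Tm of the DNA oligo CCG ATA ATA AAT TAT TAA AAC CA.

56°C

G=1, T=6, A=12, C=4
A+T = 18, G+C = 5
Tm = 4·5 + 2·18 = 20 + 36 = 56°C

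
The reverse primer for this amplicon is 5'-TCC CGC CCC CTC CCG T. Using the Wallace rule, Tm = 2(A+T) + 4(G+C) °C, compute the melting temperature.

58°C

Base counts: C=11, G=2, T=3, A=0
So N_AT = 3 and N_GC = 13.
Tm = 2×3 + 4×13 = 58°C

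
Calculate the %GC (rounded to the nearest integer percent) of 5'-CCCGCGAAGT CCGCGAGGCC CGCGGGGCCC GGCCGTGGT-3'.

85%

T=3, G=17, A=3, C=16
G+C = 17 + 16 = 33 out of 39 bases
%GC = 33/39 × 100 = 84.62% ≈ 85%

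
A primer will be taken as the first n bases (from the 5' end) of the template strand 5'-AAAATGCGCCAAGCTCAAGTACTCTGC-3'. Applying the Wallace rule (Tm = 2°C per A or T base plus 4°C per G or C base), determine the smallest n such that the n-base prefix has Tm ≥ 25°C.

First 8 bases: AAAATGCG → Tm = 22°C (< 25°C)
First 9 bases: AAAATGCGC → Tm = 26°C (≥ 25°C)
Each additional base adds 2°C (A/T) or 4°C (G/C), so Tm is non-decreasing in n; n = 9 is the first length to reach 25°C.

n = 9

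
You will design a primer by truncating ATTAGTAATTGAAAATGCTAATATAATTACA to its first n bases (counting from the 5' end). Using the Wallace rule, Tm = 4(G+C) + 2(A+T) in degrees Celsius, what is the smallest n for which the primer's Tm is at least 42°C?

n = 18

First 17 bases: ATTAGTAATTGAAAATG → Tm = 40°C (< 42°C)
First 18 bases: ATTAGTAATTGAAAATGC → Tm = 44°C (≥ 42°C)
Since every base adds ≥2°C, Tm only increases with n, so the threshold is first crossed at n = 18.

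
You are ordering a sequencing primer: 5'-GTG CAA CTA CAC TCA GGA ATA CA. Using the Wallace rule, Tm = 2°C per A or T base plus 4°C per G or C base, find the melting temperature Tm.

Scanning the sequence gives G=4, T=4, A=9, C=6.
A+T = 13, G+C = 10
Tm = 2(13) + 4(10) = 26 + 40 = 66°C

66°C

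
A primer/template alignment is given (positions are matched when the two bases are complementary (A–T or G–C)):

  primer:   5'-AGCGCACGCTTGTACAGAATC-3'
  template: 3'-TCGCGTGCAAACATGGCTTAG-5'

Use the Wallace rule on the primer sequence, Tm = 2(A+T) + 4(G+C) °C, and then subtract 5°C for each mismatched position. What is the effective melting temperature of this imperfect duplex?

54°C

Primer base counts: A=6, T=4, G=5, C=6 → A+T=10, G+C=11
Perfect-match Tm = 2(10) + 4(11) = 20 + 44 = 64°C
Mismatches (positions where the bases are not complementary): 2 (at positions 9, 16)
Effective Tm = 64 − 2×5 = 64 − 10 = 54°C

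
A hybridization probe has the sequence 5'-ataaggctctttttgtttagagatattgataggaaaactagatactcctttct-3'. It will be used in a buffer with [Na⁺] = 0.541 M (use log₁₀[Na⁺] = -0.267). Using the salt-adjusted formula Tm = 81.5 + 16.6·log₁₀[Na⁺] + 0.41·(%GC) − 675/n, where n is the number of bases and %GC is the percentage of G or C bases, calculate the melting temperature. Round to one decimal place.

76.7°C

Length n = 53. A=16, C=7, G=9, T=21
G+C = 16, so %GC = 16/53 × 100 = 30.189%
Salt term: 16.6 × (-0.267) = -4.432
GC term: 0.41 × 30.189 = 12.377; length term: −675/53 = −12.736
Tm = 81.5 + (-4.432) + 12.377 − 12.736 = 76.709 → 76.7°C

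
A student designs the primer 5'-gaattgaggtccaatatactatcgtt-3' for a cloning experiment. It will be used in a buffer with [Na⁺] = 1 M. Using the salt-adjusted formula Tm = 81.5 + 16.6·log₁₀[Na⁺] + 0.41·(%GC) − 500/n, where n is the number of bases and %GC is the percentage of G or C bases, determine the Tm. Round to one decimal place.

Length n = 26. Scanning the sequence gives T=9, C=4, A=8, G=5.
G+C = 9, so %GC = 9/26 × 100 = 34.615%
Salt term: 16.6 × (0) = 0
GC term: 0.41 × 34.615 = 14.192; length term: −500/26 = −19.231
Tm = 81.5 + (0) + 14.192 − 19.231 = 76.461 → 76.5°C

76.5°C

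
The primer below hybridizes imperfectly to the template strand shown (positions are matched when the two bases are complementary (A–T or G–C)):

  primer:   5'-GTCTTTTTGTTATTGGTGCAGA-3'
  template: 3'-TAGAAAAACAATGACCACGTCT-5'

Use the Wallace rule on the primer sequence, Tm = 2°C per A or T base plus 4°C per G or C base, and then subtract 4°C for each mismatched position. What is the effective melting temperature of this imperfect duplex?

52°C

Primer base counts: A=3, T=11, G=6, C=2 → A+T=14, G+C=8
Perfect-match Tm = 2(14) + 4(8) = 28 + 32 = 60°C
Mismatches (positions where the bases are not complementary): 2 (at positions 1, 13)
Effective Tm = 60 − 2×4 = 60 − 8 = 52°C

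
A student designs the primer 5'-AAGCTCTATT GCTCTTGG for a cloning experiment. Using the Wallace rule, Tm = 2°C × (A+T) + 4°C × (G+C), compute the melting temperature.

52°C

Scanning the sequence gives C=4, A=3, T=7, G=4.
AT pairs contribute 10, GC pairs contribute 8.
Tm = 2×10 + 4×8 = 52°C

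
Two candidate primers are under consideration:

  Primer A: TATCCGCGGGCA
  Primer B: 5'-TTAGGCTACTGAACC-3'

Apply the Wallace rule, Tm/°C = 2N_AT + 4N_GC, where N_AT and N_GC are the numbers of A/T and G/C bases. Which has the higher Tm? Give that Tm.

Primer A: A+T=4, G+C=8 → Tm = 2(4)+4(8) = 40°C
Primer B: A+T=8, G+C=7 → Tm = 2(8)+4(7) = 44°C
40°C vs 44°C → primer B is higher.

Primer B, 44°C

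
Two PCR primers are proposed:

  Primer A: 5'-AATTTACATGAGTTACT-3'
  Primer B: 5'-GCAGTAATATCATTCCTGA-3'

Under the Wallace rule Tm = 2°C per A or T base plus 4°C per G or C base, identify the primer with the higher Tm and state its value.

Primer A: A+T=13, G+C=4 → Tm = 2(13)+4(4) = 42°C
Primer B: A+T=12, G+C=7 → Tm = 2(12)+4(7) = 52°C
42°C vs 52°C → primer B is higher.

Primer B, 52°C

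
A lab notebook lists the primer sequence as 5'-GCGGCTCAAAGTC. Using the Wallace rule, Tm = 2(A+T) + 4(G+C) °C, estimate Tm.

42°C

Scanning the sequence gives C=4, T=2, A=3, G=4.
AT pairs contribute 5, GC pairs contribute 8.
Tm = 4·8 + 2·5 = 32 + 10 = 42°C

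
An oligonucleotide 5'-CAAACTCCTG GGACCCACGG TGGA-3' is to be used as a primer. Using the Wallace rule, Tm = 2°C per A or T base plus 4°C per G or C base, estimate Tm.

78°C

G=7, T=3, A=6, C=8
A+T = 9, G+C = 15
Tm = 4·15 + 2·9 = 60 + 18 = 78°C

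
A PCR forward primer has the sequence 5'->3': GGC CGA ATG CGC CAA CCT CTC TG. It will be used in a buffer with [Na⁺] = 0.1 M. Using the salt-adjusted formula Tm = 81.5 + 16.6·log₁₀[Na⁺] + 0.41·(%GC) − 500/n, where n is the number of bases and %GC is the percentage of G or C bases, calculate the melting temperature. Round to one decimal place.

69.9°C

Length n = 23. Counting bases: T=4, C=9, G=6, A=4
G+C = 15, so %GC = 15/23 × 100 = 65.217%
Salt term: 16.6 × (-1) = -16.6
GC term: 0.41 × 65.217 = 26.739; length term: −500/23 = −21.739
Tm = 81.5 + (-16.6) + 26.739 − 21.739 = 69.9 → 69.9°C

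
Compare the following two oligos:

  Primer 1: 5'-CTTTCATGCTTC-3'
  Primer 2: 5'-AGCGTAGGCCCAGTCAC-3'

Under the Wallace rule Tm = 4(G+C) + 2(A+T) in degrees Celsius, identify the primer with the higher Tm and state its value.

Primer 2, 56°C

Primer 1: A+T=7, G+C=5 → Tm = 2(7)+4(5) = 34°C
Primer 2: A+T=6, G+C=11 → Tm = 2(6)+4(11) = 56°C
34°C vs 56°C → primer 2 is higher.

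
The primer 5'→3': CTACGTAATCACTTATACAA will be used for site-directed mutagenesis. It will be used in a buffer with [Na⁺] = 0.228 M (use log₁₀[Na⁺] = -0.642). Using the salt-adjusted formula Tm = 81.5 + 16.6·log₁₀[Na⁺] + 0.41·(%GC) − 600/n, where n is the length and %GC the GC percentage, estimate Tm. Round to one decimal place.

Length n = 20. Scanning the sequence gives G=1, C=5, A=8, T=6.
G+C = 6, so %GC = 6/20 × 100 = 30%
Salt term: 16.6 × (-0.642) = -10.657
GC term: 0.41 × 30 = 12.3; length term: −600/20 = −30
Tm = 81.5 + (-10.657) + 12.3 − 30 = 53.143 → 53.1°C

53.1°C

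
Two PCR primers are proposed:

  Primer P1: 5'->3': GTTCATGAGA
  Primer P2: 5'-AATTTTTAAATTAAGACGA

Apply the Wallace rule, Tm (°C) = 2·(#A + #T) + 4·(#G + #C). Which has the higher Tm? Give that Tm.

Primer P2, 44°C

Primer P1: A+T=6, G+C=4 → Tm = 2(6)+4(4) = 28°C
Primer P2: A+T=16, G+C=3 → Tm = 2(16)+4(3) = 44°C
28°C vs 44°C → primer P2 is higher.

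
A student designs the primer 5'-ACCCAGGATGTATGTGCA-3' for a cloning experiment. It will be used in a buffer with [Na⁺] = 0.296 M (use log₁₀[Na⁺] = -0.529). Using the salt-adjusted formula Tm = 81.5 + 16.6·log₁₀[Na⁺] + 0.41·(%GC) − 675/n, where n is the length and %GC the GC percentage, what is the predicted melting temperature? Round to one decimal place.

55.7°C

Length n = 18. A=5, C=4, T=4, G=5
G+C = 9, so %GC = 9/18 × 100 = 50%
Salt term: 16.6 × (-0.529) = -8.781
GC term: 0.41 × 50 = 20.5; length term: −675/18 = −37.5
Tm = 81.5 + (-8.781) + 20.5 − 37.5 = 55.719 → 55.7°C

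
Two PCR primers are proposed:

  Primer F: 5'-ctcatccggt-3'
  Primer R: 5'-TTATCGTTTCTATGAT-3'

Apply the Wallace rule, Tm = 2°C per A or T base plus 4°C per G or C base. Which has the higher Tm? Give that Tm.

Primer R, 40°C

Primer F: A+T=4, G+C=6 → Tm = 2(4)+4(6) = 32°C
Primer R: A+T=12, G+C=4 → Tm = 2(12)+4(4) = 40°C
32°C vs 40°C → primer R is higher.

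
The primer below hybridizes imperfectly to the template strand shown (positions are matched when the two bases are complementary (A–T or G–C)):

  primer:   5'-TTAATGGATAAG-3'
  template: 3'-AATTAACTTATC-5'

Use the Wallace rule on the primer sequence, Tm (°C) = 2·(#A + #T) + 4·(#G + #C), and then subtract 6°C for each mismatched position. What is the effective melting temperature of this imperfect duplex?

Primer base counts: A=5, T=4, G=3, C=0 → A+T=9, G+C=3
Perfect-match Tm = 2(9) + 4(3) = 18 + 12 = 30°C
Mismatches (positions where the bases are not complementary): 3 (at positions 6, 9, 10)
Effective Tm = 30 − 3×6 = 30 − 18 = 12°C

12°C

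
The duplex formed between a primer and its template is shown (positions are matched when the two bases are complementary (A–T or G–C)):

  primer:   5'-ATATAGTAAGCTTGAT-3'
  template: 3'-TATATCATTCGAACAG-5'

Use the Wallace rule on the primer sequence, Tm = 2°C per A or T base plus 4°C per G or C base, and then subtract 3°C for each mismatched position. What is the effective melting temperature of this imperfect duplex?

34°C

Primer base counts: A=6, T=6, G=3, C=1 → A+T=12, G+C=4
Perfect-match Tm = 2(12) + 4(4) = 24 + 16 = 40°C
Mismatches (positions where the bases are not complementary): 2 (at positions 15, 16)
Effective Tm = 40 − 2×3 = 40 − 6 = 34°C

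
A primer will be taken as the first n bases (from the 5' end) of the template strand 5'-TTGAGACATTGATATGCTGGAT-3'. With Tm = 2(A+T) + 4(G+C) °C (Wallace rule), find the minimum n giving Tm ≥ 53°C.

n = 20

First 19 bases: TTGAGACATTGATATGCTG → Tm = 52°C (< 53°C)
First 20 bases: TTGAGACATTGATATGCTGG → Tm = 56°C (≥ 53°C)
Since every base adds ≥2°C, Tm only increases with n, so the threshold is first crossed at n = 20.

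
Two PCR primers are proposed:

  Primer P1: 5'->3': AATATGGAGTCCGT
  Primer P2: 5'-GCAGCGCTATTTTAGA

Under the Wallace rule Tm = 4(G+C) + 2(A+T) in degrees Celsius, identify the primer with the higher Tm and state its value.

Primer P1: A+T=8, G+C=6 → Tm = 2(8)+4(6) = 40°C
Primer P2: A+T=9, G+C=7 → Tm = 2(9)+4(7) = 46°C
40°C vs 46°C → primer P2 is higher.

Primer P2, 46°C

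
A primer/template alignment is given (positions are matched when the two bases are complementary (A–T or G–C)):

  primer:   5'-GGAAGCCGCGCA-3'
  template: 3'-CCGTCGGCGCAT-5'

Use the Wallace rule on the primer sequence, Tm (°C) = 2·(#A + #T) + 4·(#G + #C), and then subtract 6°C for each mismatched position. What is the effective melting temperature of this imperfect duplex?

Primer base counts: A=3, T=0, G=5, C=4 → A+T=3, G+C=9
Perfect-match Tm = 2(3) + 4(9) = 6 + 36 = 42°C
Mismatches (positions where the bases are not complementary): 2 (at positions 3, 11)
Effective Tm = 42 − 2×6 = 42 − 12 = 30°C

30°C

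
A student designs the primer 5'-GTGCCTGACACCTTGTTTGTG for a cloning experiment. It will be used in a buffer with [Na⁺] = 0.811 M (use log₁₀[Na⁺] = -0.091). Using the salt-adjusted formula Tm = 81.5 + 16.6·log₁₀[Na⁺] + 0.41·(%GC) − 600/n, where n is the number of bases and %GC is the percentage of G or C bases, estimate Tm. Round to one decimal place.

72.9°C

Length n = 21. Scanning the sequence gives G=6, C=5, T=8, A=2.
G+C = 11, so %GC = 11/21 × 100 = 52.381%
Salt term: 16.6 × (-0.091) = -1.511
GC term: 0.41 × 52.381 = 21.476; length term: −600/21 = −28.571
Tm = 81.5 + (-1.511) + 21.476 − 28.571 = 72.894 → 72.9°C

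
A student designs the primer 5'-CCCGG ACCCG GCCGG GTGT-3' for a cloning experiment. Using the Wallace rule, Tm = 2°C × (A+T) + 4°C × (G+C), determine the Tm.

70°C

Scanning the sequence gives G=8, C=8, A=1, T=2.
So N_AT = 3 and N_GC = 16.
Tm = 4·16 + 2·3 = 64 + 6 = 70°C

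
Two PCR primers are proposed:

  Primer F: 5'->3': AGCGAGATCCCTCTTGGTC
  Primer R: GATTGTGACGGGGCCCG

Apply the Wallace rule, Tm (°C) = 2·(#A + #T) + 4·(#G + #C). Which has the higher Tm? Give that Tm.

Primer F: A+T=8, G+C=11 → Tm = 2(8)+4(11) = 60°C
Primer R: A+T=5, G+C=12 → Tm = 2(5)+4(12) = 58°C
60°C vs 58°C → primer F is higher.

Primer F, 60°C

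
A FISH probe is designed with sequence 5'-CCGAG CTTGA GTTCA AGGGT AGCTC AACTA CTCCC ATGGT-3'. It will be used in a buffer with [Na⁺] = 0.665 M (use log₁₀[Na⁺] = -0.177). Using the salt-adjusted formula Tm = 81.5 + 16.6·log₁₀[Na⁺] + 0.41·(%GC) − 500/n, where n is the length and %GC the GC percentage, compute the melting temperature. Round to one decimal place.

Length n = 40. Base counts: A=9, T=10, G=10, C=11
G+C = 21, so %GC = 21/40 × 100 = 52.5%
Salt term: 16.6 × (-0.177) = -2.938
GC term: 0.41 × 52.5 = 21.525; length term: −500/40 = −12.5
Tm = 81.5 + (-2.938) + 21.525 − 12.5 = 87.587 → 87.6°C

87.6°C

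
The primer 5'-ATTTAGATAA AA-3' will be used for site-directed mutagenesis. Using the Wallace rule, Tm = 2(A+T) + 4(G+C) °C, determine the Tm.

26°C

A=7, T=4, C=0, G=1
So N_AT = 11 and N_GC = 1.
Tm = 2(11) + 4(1) = 22 + 4 = 26°C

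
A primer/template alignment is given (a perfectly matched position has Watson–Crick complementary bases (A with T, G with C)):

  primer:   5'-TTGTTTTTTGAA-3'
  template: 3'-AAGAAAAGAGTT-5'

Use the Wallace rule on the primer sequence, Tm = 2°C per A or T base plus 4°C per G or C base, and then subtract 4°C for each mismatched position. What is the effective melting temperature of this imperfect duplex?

Primer base counts: A=2, T=8, G=2, C=0 → A+T=10, G+C=2
Perfect-match Tm = 2(10) + 4(2) = 20 + 8 = 28°C
Mismatches (positions where the bases are not complementary): 3 (at positions 3, 8, 10)
Effective Tm = 28 − 3×4 = 28 − 12 = 16°C

16°C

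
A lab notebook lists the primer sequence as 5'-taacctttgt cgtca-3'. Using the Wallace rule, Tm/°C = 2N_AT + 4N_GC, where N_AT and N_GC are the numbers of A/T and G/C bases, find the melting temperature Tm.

Base counts: A=3, C=4, T=6, G=2
So N_AT = 9 and N_GC = 6.
Tm = 4·6 + 2·9 = 24 + 18 = 42°C

42°C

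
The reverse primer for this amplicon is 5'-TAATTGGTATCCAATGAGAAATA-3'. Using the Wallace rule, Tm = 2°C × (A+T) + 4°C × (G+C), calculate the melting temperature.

58°C

Base counts: A=10, C=2, T=7, G=4
AT pairs contribute 17, GC pairs contribute 6.
Tm = 2(17) + 4(6) = 34 + 24 = 58°C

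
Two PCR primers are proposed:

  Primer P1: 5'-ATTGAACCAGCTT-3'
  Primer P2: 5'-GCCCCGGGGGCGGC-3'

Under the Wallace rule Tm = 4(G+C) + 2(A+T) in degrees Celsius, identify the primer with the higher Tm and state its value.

Primer P1: A+T=8, G+C=5 → Tm = 2(8)+4(5) = 36°C
Primer P2: A+T=0, G+C=14 → Tm = 2(0)+4(14) = 56°C
36°C vs 56°C → primer P2 is higher.

Primer P2, 56°C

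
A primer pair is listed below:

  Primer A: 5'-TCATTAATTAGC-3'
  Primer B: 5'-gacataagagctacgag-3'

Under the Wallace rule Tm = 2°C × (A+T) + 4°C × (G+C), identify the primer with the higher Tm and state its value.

Primer A: A+T=9, G+C=3 → Tm = 2(9)+4(3) = 30°C
Primer B: A+T=9, G+C=8 → Tm = 2(9)+4(8) = 50°C
30°C vs 50°C → primer B is higher.

Primer B, 50°C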